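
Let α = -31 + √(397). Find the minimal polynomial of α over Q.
m_α(x) = x^2 + 62x + 564

From α + 31 = √(397), squaring gives (α + 31)^2 = 397, i.e. α^2 + 62α + 961 = 397, so α^2 + 62α + 564 = 0. The discriminant of x^2 + 62x + 564 is (62)^2 - 4·(564) = 3844 - 2256 = 1588, and 4·(397) is not a perfect square in Q since 397 is squarefree and ≠ 1. Hence x^2 + 62x + 564 is irreducible over Q and is the minimal polynomial of α.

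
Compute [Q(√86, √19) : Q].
[Q(√86, √19) : Q] = 4

[Q(√86):Q] = 2 (min poly x^2 - 86, irreducible since 86 is squarefree > 1). For the top step, suppose √19 ∈ Q(√86), say √19 = c + d√86 with c, d ∈ Q. Squaring: 19 = c^2 + 86d^2 + 2cd√86. Since √86 ∉ Q this forces 2cd = 0. If d = 0 then √19 = c ∈ Q, contradicting 19 squarefree > 1. If c = 0 then 19 = 86d^2, so 86·19 = (86d)^2 is a perfect square in Q — but 86·19 = 1634 is not a perfect square (since 86 and 19 are distinct squarefree integers). Contradiction. Hence √19 ∉ Q(√86), so x^2 - 19 stays irreducible over Q(√86) and [Q(√86, √19) : Q(√86)] = 2. By the tower law, [Q(√86, √19) : Q] = 2 · 2 = 4.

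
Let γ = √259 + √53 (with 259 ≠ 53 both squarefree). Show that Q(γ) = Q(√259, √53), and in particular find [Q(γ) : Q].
[Q(γ) : Q] = 4 (equivalently, Q(γ) = Q(√259, √53))

Obviously Q(γ) ⊆ Q(√259, √53), and [Q(√259, √53):Q] = 4 (since 259, 53 are distinct squarefree integers > 1 with 13727 not a perfect square). To show equality we compute the minimal polynomial of γ. From γ = √259 + √53: γ^2 = 259 + 2√(13727) + 53 = 312 + 2√(13727), so γ^2 - 312 = 2√(13727); squaring, (γ^2 - 312)^2 = 4·13727, i.e. γ^4 - 624γ^2 + 97344 - 54908 = 0, i.e. γ^4 - 624γ^2 + 42436 = 0. So γ is a root of x^4 - 624x^2 + 42436. This polynomial is irreducible over Q: it has no rational root (each ±√259 ± √53 is irrational), and any factorization into two quadratics over Q would force √(13727) ∈ Q (pairing opposite roots) or √259, √53 ∈ Q (other pairings), all impossible. Hence [Q(γ):Q] = 4 = [Q(√259, √53):Q], so Q(γ) = Q(√259, √53).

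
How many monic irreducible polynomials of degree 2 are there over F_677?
There are 228826 monic irreducible polynomials of degree 2 over F_677

Each element of F_{677^2} that lies in no proper subfield is a root of exactly one monic irreducible of degree 2 over F_677, and each such polynomial has 2 distinct roots in F_{677^2}. By Möbius inversion the count is N_677(2) = (1/2) Σ_{d|2} μ(2/d) · 677^d = (1/2)(μ(2)·677^1 + μ(1)·677^2) = 457652/2 = 228826.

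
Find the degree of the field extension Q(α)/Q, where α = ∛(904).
[Q(α):Q] = 3

The minimal polynomial of α is x^3 - 904, irreducible over Q since 904 is not a perfect cube (so x^3 - 904 has no rational root). Hence [Q(α):Q] = deg(m_α) = 3.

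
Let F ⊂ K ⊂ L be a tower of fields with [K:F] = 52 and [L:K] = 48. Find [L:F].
[L:F] = 2496

The tower law says that for any tower of field extensions F ⊂ K ⊂ L with finite degrees, [L:F] = [L:K] · [K:F]. Here this gives [L:F] = 48 · 52 = 2496.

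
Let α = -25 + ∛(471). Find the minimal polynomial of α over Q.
m_α(x) = x^3 + 75x^2 + 1875x + 15154

Set β = α + 25 = ∛(471), so β^3 = 471. Then (α + 25)^3 - 471 = 0, i.e. α is a root of g(x) = (x + 25)^3 - 471 = x^3 + 75x^2 + 1875x + 15154. Since g(x) = h(x + 25) where h(x) = x^3 - 471, and h is irreducible over Q (because 471 is not a perfect cube, so h has no rational root, and a monic cubic with no rational root is irreducible), g is also irreducible (irreducibility is preserved under the substitution x → x + 25). Hence m_α(x) = x^3 + 75x^2 + 1875x + 15154.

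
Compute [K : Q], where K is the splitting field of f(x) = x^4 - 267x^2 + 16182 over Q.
[K : Q] = 4

Solving the quadratic in x^2: x^2 = (267 ± √(267^2 - 4·16182))/2 = (267 ± √6561)/2 = (267 ± 81)/2, giving x^2 = 174 or x^2 = 93. So f(x) = (x^2 - 174)(x^2 - 93) and the roots of f are ±√174, ±√93. Hence the splitting field is K = Q(√174, √93). Since 174 and 93 are distinct squarefree integers > 1, their product 16182 is not a perfect square, so √93 ∉ Q(√174). By the tower law [K:Q] = [Q(√174,√93):Q(√174)] · [Q(√174):Q] = 2 · 2 = 4.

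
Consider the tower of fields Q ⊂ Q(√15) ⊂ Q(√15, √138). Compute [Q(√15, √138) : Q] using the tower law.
[Q(√15, √138) : Q] = 4

[Q(√15):Q] = 2 (min poly x^2 - 15, irreducible since 15 is squarefree > 1). For the top step, suppose √138 ∈ Q(√15), say √138 = c + d√15 with c, d ∈ Q. Squaring: 138 = c^2 + 15d^2 + 2cd√15. Since √15 ∉ Q this forces 2cd = 0. If d = 0 then √138 = c ∈ Q, contradicting 138 squarefree > 1. If c = 0 then 138 = 15d^2, so 15·138 = (15d)^2 is a perfect square in Q — but 15·138 = 2070 is not a perfect square (since 15 and 138 are distinct squarefree integers). Contradiction. Hence √138 ∉ Q(√15), so x^2 - 138 stays irreducible over Q(√15) and [Q(√15, √138) : Q(√15)] = 2. By the tower law, [Q(√15, √138) : Q] = 2 · 2 = 4.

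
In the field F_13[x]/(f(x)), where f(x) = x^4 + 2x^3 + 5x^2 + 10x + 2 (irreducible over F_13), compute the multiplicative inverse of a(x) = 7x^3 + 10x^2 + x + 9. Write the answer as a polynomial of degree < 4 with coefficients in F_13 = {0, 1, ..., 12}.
a(x)^(-1) ≡ 11x^3 + 6x^2 + 2x + 8 (mod f(x))

Since f is irreducible over F_13, F_13[x]/(f) is a field and a(x) ≠ 0 has an inverse. Apply the extended Euclidean algorithm to f(x) and a(x) in F_13[x]: f(x) = (2x + 3)·a(x) + (12x^2 + 2x + 1);  a(x) = (6x + 2)·(12x^2 + 2x + 1) + (4x + 7);  (12x^2 + 2x + 1) = (3x + 5)·(4x + 7) + (5). The last nonzero remainder is the constant 5 = gcd(f, a) in F_13. Back-substituting through the division chain expresses 5 = s(x)·a(x) + t(x)·f(x) with s(x) ≡ 3x^3 + 4x^2 + 10x + 1 (mod f), so (3x^3 + 4x^2 + 10x + 1)·a(x) ≡ 5 (mod f). Multiplying by 5^(-1) ≡ 8 in F_13 gives a(x)^(-1) ≡ 8·(3x^3 + 4x^2 + 10x + 1) ≡ 11x^3 + 6x^2 + 2x + 8 (mod f). Check: (7x^3 + 10x^2 + x + 9)·(11x^3 + 6x^2 + 2x + 8) = 12x^6 + 9x^5 + 7x^4 + 12x^3 + 6x^2 + 7 ≡ 1 (mod x^4 + 2x^3 + 5x^2 + 10x + 2).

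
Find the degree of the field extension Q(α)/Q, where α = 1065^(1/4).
[Q(α):Q] = 4

α is a root of x^4 - 1065. By Eisenstein's criterion at the prime p = 3 (which divides the constant term 1065 but p^2 = 9 does not, since 1065 is squarefree), x^4 - 1065 is irreducible over Q. Hence [Q(α):Q] = 4.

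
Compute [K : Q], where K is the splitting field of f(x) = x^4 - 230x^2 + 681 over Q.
[K : Q] = 4

Solving the quadratic in x^2: x^2 = (230 ± √(230^2 - 4·681))/2 = (230 ± √50176)/2 = (230 ± 224)/2, giving x^2 = 227 or x^2 = 3. So f(x) = (x^2 - 227)(x^2 - 3) and the roots of f are ±√227, ±√3. Hence the splitting field is K = Q(√227, √3). Since 227 and 3 are distinct squarefree integers > 1, their product 681 is not a perfect square, so √3 ∉ Q(√227). By the tower law [K:Q] = [Q(√227,√3):Q(√227)] · [Q(√227):Q] = 2 · 2 = 4.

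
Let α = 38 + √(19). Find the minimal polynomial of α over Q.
m_α(x) = x^2 - 76x + 1425

From α - 38 = √(19), squaring gives (α - 38)^2 = 19, i.e. α^2 - 76α + 1444 = 19, so α^2 - 76α + 1425 = 0. The discriminant of x^2 - 76x + 1425 is (-76)^2 - 4·(1425) = 5776 - 5700 = 76, and 4·(19) is not a perfect square in Q since 19 is squarefree and ≠ 1. Hence x^2 - 76x + 1425 is irreducible over Q and is the minimal polynomial of α.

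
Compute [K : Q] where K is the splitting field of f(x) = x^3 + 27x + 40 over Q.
[K : Q] = 6

By the rational root test, any rational root of the monic integer polynomial f(x) = x^3 + 27x + 40 must be an integer dividing the constant term 40, i.e. one of ±{1, 2, 4, 5, 8, 10, 20, 40}. Evaluating: f(1) = 68, f(-1) = 12, f(2) = 102, f(-2) = -22, f(4) = 212, f(-4) = -132, f(5) = 300, f(-5) = -220, f(8) = 768, f(-8) = -688, f(10) = 1310, f(-10) = -1230, f(20) = 8580, f(-20) = -8500, f(40) = 65120, f(-40) = -65040; none is 0, so f has no rational root and is therefore irreducible over Q (a cubic with no linear factor over a field is irreducible). For an irreducible cubic, the Galois group is A_3 or S_3 according as the discriminant disc(f) = -4a^3 - 27b^2 = -4·(27)^3 - 27·(40)^2 = -121932 is or is not a square in Q. Here disc(f) = -121932 is not a perfect square in Q, so the Galois group of f over Q is not contained in A_3 and must be all of S_3. The splitting field has degree |S_3| = 6 over Q, so [K : Q] = 6.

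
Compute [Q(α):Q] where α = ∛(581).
[Q(α):Q] = 3

The minimal polynomial of α is x^3 - 581, irreducible over Q since 581 is not a perfect cube (so x^3 - 581 has no rational root). Hence [Q(α):Q] = deg(m_α) = 3.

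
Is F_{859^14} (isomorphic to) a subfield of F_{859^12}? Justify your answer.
No: F_{859^14} is not a subfield of F_{859^12}

F_{p^m} embeds in F_{p^n} iff m | n. Here 14 ∤ 12 (since 12 = 0·14 + 12 with remainder 12 ≠ 0), so F_{859^14} is not a subfield of F_{859^12}. Equivalently: if it were, the tower law would give 14 = [F_{859^14}:F_859] dividing [F_{859^12}:F_859] = 12, contradiction.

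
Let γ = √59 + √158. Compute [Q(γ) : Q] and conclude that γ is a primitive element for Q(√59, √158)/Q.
[Q(γ) : Q] = 4 (equivalently, Q(γ) = Q(√59, √158))

Obviously Q(γ) ⊆ Q(√59, √158), and [Q(√59, √158):Q] = 4 (since 59, 158 are distinct squarefree integers > 1 with 9322 not a perfect square). To show equality we compute the minimal polynomial of γ. From γ = √59 + √158: γ^2 = 59 + 2√(9322) + 158 = 217 + 2√(9322), so γ^2 - 217 = 2√(9322); squaring, (γ^2 - 217)^2 = 4·9322, i.e. γ^4 - 434γ^2 + 47089 - 37288 = 0, i.e. γ^4 - 434γ^2 + 9801 = 0. So γ is a root of x^4 - 434x^2 + 9801. This polynomial is irreducible over Q: it has no rational root (each ±√59 ± √158 is irrational), and any factorization into two quadratics over Q would force √(9322) ∈ Q (pairing opposite roots) or √59, √158 ∈ Q (other pairings), all impossible. Hence [Q(γ):Q] = 4 = [Q(√59, √158):Q], so Q(γ) = Q(√59, √158).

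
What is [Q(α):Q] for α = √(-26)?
[Q(α):Q] = 2

[Q(α):Q] equals the degree of the minimal polynomial of α. Here α^2 = -26 and x^2 + 26 is irreducible (d = -26 is squarefree, ≠ 1, hence not a square), so deg(m_α) = 2. Thus [Q(α):Q] = 2.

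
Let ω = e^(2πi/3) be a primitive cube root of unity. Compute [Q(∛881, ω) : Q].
[Q(∛881, ω) : Q] = 6

[Q(∛881):Q] = 3 (min poly x^3 - 881, irreducible since 881 is not a perfect cube). [Q(ω):Q] = 2 (min poly x^2 + x + 1). Since Q(∛881) ⊂ R and ω ∉ R, we have ω ∉ Q(∛881), so x^2 + x + 1 remains irreducible over Q(∛881) and [Q(∛881, ω) : Q(∛881)] = 2. By the tower law, [Q(∛881, ω) : Q] = 3 · 2 = 6. (In fact Q(∛881, ω) is the splitting field of x^3 - 881 over Q.)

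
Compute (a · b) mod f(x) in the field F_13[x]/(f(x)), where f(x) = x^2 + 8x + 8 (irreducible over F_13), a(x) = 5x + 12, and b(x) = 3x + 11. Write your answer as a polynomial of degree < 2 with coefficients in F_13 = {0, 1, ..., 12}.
a · b ≡ 10x + 12 (mod f(x))

Multiply in F_13[x]: a(x)·b(x) = (5x + 12)·(3x + 11) = 2x^2 + 2. This has degree ≥ 2, so divide by f(x) over F_13: 2x^2 + 2 = (2)·(x^2 + 8x + 8) + (10x + 12). Hence a·b ≡ 10x + 12 (mod f). (F_13[x]/(f) is a field with 13^2 = 169 elements since f is irreducible of degree 2.)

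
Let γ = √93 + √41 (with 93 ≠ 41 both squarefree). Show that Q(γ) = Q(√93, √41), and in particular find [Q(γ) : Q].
[Q(γ) : Q] = 4 (equivalently, Q(γ) = Q(√93, √41))

Obviously Q(γ) ⊆ Q(√93, √41), and [Q(√93, √41):Q] = 4 (since 93, 41 are distinct squarefree integers > 1 with 3813 not a perfect square). To show equality we compute the minimal polynomial of γ. From γ = √93 + √41: γ^2 = 93 + 2√(3813) + 41 = 134 + 2√(3813), so γ^2 - 134 = 2√(3813); squaring, (γ^2 - 134)^2 = 4·3813, i.e. γ^4 - 268γ^2 + 17956 - 15252 = 0, i.e. γ^4 - 268γ^2 + 2704 = 0. So γ is a root of x^4 - 268x^2 + 2704. This polynomial is irreducible over Q: it has no rational root (each ±√93 ± √41 is irrational), and any factorization into two quadratics over Q would force √(3813) ∈ Q (pairing opposite roots) or √93, √41 ∈ Q (other pairings), all impossible. Hence [Q(γ):Q] = 4 = [Q(√93, √41):Q], so Q(γ) = Q(√93, √41).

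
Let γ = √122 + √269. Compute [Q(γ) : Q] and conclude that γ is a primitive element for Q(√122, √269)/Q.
[Q(γ) : Q] = 4 (equivalently, Q(γ) = Q(√122, √269))

Obviously Q(γ) ⊆ Q(√122, √269), and [Q(√122, √269):Q] = 4 (since 122, 269 are distinct squarefree integers > 1 with 32818 not a perfect square). To show equality we compute the minimal polynomial of γ. From γ = √122 + √269: γ^2 = 122 + 2√(32818) + 269 = 391 + 2√(32818), so γ^2 - 391 = 2√(32818); squaring, (γ^2 - 391)^2 = 4·32818, i.e. γ^4 - 782γ^2 + 152881 - 131272 = 0, i.e. γ^4 - 782γ^2 + 21609 = 0. So γ is a root of x^4 - 782x^2 + 21609. This polynomial is irreducible over Q: it has no rational root (each ±√122 ± √269 is irrational), and any factorization into two quadratics over Q would force √(32818) ∈ Q (pairing opposite roots) or √122, √269 ∈ Q (other pairings), all impossible. Hence [Q(γ):Q] = 4 = [Q(√122, √269):Q], so Q(γ) = Q(√122, √269).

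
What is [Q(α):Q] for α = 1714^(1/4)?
[Q(α):Q] = 4

α is a root of x^4 - 1714. By Eisenstein's criterion at the prime p = 2 (which divides the constant term 1714 but p^2 = 4 does not, since 1714 is squarefree), x^4 - 1714 is irreducible over Q. Hence [Q(α):Q] = 4.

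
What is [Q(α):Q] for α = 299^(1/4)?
[Q(α):Q] = 4

α is a root of x^4 - 299. By Eisenstein's criterion at the prime p = 13 (which divides the constant term 299 but p^2 = 169 does not, since 299 is squarefree), x^4 - 299 is irreducible over Q. Hence [Q(α):Q] = 4.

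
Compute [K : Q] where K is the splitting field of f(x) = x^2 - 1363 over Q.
[K : Q] = 2

f(x) = x^2 - 1363 factors as (x - √1363)(x + √1363). The splitting field is K = Q(√1363). Since 1363 is squarefree and > 1, it is not a perfect square, so x^2 - 1363 is irreducible over Q and [Q(√1363) : Q] = 2. Hence [K : Q] = 2.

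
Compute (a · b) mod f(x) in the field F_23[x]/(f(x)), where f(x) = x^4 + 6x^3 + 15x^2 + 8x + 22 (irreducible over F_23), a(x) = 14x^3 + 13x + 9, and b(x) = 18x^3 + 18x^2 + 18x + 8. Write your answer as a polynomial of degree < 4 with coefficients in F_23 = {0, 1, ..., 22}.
a · b ≡ 7x^3 + 6x^2 + 22x + 14 (mod f(x))

Multiply in F_23[x]: a(x)·b(x) = (14x^3 + 13x + 9)·(18x^3 + 18x^2 + 18x + 8) = 22x^6 + 22x^5 + 3x^4 + 2x^3 + 5x^2 + 13x + 3. This has degree ≥ 4, so divide by f(x) over F_23: 22x^6 + 22x^5 + 3x^4 + 2x^3 + 5x^2 + 13x + 3 = (22x^2 + 5x + 11)·(x^4 + 6x^3 + 15x^2 + 8x + 22) + (7x^3 + 6x^2 + 22x + 14). Hence a·b ≡ 7x^3 + 6x^2 + 22x + 14 (mod f). (F_23[x]/(f) is a field with 23^4 = 279841 elements since f is irreducible of degree 4.)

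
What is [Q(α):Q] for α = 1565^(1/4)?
[Q(α):Q] = 4

α is a root of x^4 - 1565. By Eisenstein's criterion at the prime p = 5 (which divides the constant term 1565 but p^2 = 25 does not, since 1565 is squarefree), x^4 - 1565 is irreducible over Q. Hence [Q(α):Q] = 4.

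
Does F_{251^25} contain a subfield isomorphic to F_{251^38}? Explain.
No: F_{251^38} is not a subfield of F_{251^25}

F_{p^m} embeds in F_{p^n} iff m | n. Here 38 ∤ 25 (since 25 = 0·38 + 25 with remainder 25 ≠ 0), so F_{251^38} is not a subfield of F_{251^25}. Equivalently: if it were, the tower law would give 38 = [F_{251^38}:F_251] dividing [F_{251^25}:F_251] = 25, contradiction.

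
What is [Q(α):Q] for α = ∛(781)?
[Q(α):Q] = 3

The minimal polynomial of α is x^3 - 781, irreducible over Q since 781 is not a perfect cube (so x^3 - 781 has no rational root). Hence [Q(α):Q] = deg(m_α) = 3.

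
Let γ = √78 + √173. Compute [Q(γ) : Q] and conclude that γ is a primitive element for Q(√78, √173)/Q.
[Q(γ) : Q] = 4 (equivalently, Q(γ) = Q(√78, √173))

Obviously Q(γ) ⊆ Q(√78, √173), and [Q(√78, √173):Q] = 4 (since 78, 173 are distinct squarefree integers > 1 with 13494 not a perfect square). To show equality we compute the minimal polynomial of γ. From γ = √78 + √173: γ^2 = 78 + 2√(13494) + 173 = 251 + 2√(13494), so γ^2 - 251 = 2√(13494); squaring, (γ^2 - 251)^2 = 4·13494, i.e. γ^4 - 502γ^2 + 63001 - 53976 = 0, i.e. γ^4 - 502γ^2 + 9025 = 0. So γ is a root of x^4 - 502x^2 + 9025. This polynomial is irreducible over Q: it has no rational root (each ±√78 ± √173 is irrational), and any factorization into two quadratics over Q would force √(13494) ∈ Q (pairing opposite roots) or √78, √173 ∈ Q (other pairings), all impossible. Hence [Q(γ):Q] = 4 = [Q(√78, √173):Q], so Q(γ) = Q(√78, √173).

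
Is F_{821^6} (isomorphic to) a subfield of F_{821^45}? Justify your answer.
No: F_{821^6} is not a subfield of F_{821^45}

F_{p^m} embeds in F_{p^n} iff m | n. Here 6 ∤ 45 (since 45 = 7·6 + 3 with remainder 3 ≠ 0), so F_{821^6} is not a subfield of F_{821^45}. Equivalently: if it were, the tower law would give 6 = [F_{821^6}:F_821] dividing [F_{821^45}:F_821] = 45, contradiction.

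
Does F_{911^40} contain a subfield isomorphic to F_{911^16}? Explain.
No: F_{911^16} is not a subfield of F_{911^40}

F_{p^m} embeds in F_{p^n} iff m | n. Here 16 ∤ 40 (since 40 = 2·16 + 8 with remainder 8 ≠ 0), so F_{911^16} is not a subfield of F_{911^40}. Equivalently: if it were, the tower law would give 16 = [F_{911^16}:F_911] dividing [F_{911^40}:F_911] = 40, contradiction.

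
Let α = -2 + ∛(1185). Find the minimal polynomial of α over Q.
m_α(x) = x^3 + 6x^2 + 12x - 1177

Set β = α + 2 = ∛(1185), so β^3 = 1185. Then (α + 2)^3 - 1185 = 0, i.e. α is a root of g(x) = (x + 2)^3 - 1185 = x^3 + 6x^2 + 12x - 1177. Since g(x) = h(x + 2) where h(x) = x^3 - 1185, and h is irreducible over Q (because 1185 is not a perfect cube, so h has no rational root, and a monic cubic with no rational root is irreducible), g is also irreducible (irreducibility is preserved under the substitution x → x + 2). Hence m_α(x) = x^3 + 6x^2 + 12x - 1177.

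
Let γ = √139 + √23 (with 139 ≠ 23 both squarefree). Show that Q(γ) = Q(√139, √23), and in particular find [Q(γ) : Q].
[Q(γ) : Q] = 4 (equivalently, Q(γ) = Q(√139, √23))

Obviously Q(γ) ⊆ Q(√139, √23), and [Q(√139, √23):Q] = 4 (since 139, 23 are distinct squarefree integers > 1 with 3197 not a perfect square). To show equality we compute the minimal polynomial of γ. From γ = √139 + √23: γ^2 = 139 + 2√(3197) + 23 = 162 + 2√(3197), so γ^2 - 162 = 2√(3197); squaring, (γ^2 - 162)^2 = 4·3197, i.e. γ^4 - 324γ^2 + 26244 - 12788 = 0, i.e. γ^4 - 324γ^2 + 13456 = 0. So γ is a root of x^4 - 324x^2 + 13456. This polynomial is irreducible over Q: it has no rational root (each ±√139 ± √23 is irrational), and any factorization into two quadratics over Q would force √(3197) ∈ Q (pairing opposite roots) or √139, √23 ∈ Q (other pairings), all impossible. Hence [Q(γ):Q] = 4 = [Q(√139, √23):Q], so Q(γ) = Q(√139, √23).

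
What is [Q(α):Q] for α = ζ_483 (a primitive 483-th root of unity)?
[Q(α):Q] = 264

The minimal polynomial of ζ_483 over Q is the 483-th cyclotomic polynomial Φ_483(x), which is irreducible over Q and has degree φ(483) = 264. Hence [Q(α):Q] = φ(483) = 264.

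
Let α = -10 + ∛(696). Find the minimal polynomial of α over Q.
m_α(x) = x^3 + 30x^2 + 300x + 304

Set β = α + 10 = ∛(696), so β^3 = 696. Then (α + 10)^3 - 696 = 0, i.e. α is a root of g(x) = (x + 10)^3 - 696 = x^3 + 30x^2 + 300x + 304. Since g(x) = h(x + 10) where h(x) = x^3 - 696, and h is irreducible over Q (because 696 is not a perfect cube, so h has no rational root, and a monic cubic with no rational root is irreducible), g is also irreducible (irreducibility is preserved under the substitution x → x + 10). Hence m_α(x) = x^3 + 30x^2 + 300x + 304.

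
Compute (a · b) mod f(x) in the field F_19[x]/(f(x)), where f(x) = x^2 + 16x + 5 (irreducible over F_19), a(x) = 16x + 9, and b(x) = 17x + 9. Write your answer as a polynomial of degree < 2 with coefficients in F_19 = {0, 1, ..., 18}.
a · b ≡ 11x + 13 (mod f(x))

Multiply in F_19[x]: a(x)·b(x) = (16x + 9)·(17x + 9) = 6x^2 + 12x + 5. This has degree ≥ 2, so divide by f(x) over F_19: 6x^2 + 12x + 5 = (6)·(x^2 + 16x + 5) + (11x + 13). Hence a·b ≡ 11x + 13 (mod f). (F_19[x]/(f) is a field with 19^2 = 361 elements since f is irreducible of degree 2.)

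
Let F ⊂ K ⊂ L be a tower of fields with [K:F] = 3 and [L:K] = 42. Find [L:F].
[L:F] = 126

The tower law says that for any tower of field extensions F ⊂ K ⊂ L with finite degrees, [L:F] = [L:K] · [K:F]. Here this gives [L:F] = 42 · 3 = 126.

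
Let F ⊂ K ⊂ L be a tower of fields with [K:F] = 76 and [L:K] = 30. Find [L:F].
[L:F] = 2280

The tower law says that for any tower of field extensions F ⊂ K ⊂ L with finite degrees, [L:F] = [L:K] · [K:F]. Here this gives [L:F] = 30 · 76 = 2280.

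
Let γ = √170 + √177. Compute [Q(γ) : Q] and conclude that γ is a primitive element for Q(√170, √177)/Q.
[Q(γ) : Q] = 4 (equivalently, Q(γ) = Q(√170, √177))

Obviously Q(γ) ⊆ Q(√170, √177), and [Q(√170, √177):Q] = 4 (since 170, 177 are distinct squarefree integers > 1 with 30090 not a perfect square). To show equality we compute the minimal polynomial of γ. From γ = √170 + √177: γ^2 = 170 + 2√(30090) + 177 = 347 + 2√(30090), so γ^2 - 347 = 2√(30090); squaring, (γ^2 - 347)^2 = 4·30090, i.e. γ^4 - 694γ^2 + 120409 - 120360 = 0, i.e. γ^4 - 694γ^2 + 49 = 0. So γ is a root of x^4 - 694x^2 + 49. This polynomial is irreducible over Q: it has no rational root (each ±√170 ± √177 is irrational), and any factorization into two quadratics over Q would force √(30090) ∈ Q (pairing opposite roots) or √170, √177 ∈ Q (other pairings), all impossible. Hence [Q(γ):Q] = 4 = [Q(√170, √177):Q], so Q(γ) = Q(√170, √177).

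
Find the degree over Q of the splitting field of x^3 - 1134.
[K : Q] = 6

The roots of x^3 - 1134 are ∛1134, ω∛1134, ω^2∛1134 where ω = e^(2πi/3) is a primitive cube root of unity, so K = Q(∛1134, ω). Now [Q(∛1134):Q] = 3 (since 1134 is not a perfect cube, x^3 - 1134 is irreducible) and [Q(ω):Q] = 2. Both 2 and 3 divide [K:Q], and [K:Q] ≤ 3·2 = 6, so [K:Q] = 6. (Equivalently: Q(∛1134) ⊂ R but ω ∉ R, so [K : Q(∛1134)] = 2.)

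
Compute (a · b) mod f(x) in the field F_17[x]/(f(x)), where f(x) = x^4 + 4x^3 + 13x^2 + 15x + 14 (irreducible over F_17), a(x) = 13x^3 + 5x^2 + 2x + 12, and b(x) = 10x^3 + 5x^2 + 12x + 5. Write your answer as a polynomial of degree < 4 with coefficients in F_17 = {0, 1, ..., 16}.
a · b ≡ 3x^3 + 9x^2 + 11 (mod f(x))

Multiply in F_17[x]: a(x)·b(x) = (13x^3 + 5x^2 + 2x + 12)·(10x^3 + 5x^2 + 12x + 5) = 11x^6 + 13x^5 + 14x^4 + 7x^2 + x + 9. This has degree ≥ 4, so divide by f(x) over F_17: 11x^6 + 13x^5 + 14x^4 + 7x^2 + x + 9 = (11x^2 + 3x + 12)·(x^4 + 4x^3 + 13x^2 + 15x + 14) + (3x^3 + 9x^2 + 11). Hence a·b ≡ 3x^3 + 9x^2 + 11 (mod f). (F_17[x]/(f) is a field with 17^4 = 83521 elements since f is irreducible of degree 4.)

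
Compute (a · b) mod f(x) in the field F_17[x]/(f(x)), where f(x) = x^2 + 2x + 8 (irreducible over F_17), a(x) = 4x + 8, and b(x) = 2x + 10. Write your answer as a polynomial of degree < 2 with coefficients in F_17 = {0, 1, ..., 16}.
a · b ≡ 6x + 16 (mod f(x))

Multiply in F_17[x]: a(x)·b(x) = (4x + 8)·(2x + 10) = 8x^2 + 5x + 12. This has degree ≥ 2, so divide by f(x) over F_17: 8x^2 + 5x + 12 = (8)·(x^2 + 2x + 8) + (6x + 16). Hence a·b ≡ 6x + 16 (mod f). (F_17[x]/(f) is a field with 17^2 = 289 elements since f is irreducible of degree 2.)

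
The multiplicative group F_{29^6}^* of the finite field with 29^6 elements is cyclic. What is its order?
|F_{29^6}^*| = 594823320

F_{29^6} has 29^6 = 594823321 elements; its multiplicative group consists of all nonzero elements, so |F_{29^6}^*| = 594823321 - 1 = 594823320. (It is cyclic since any finite subgroup of the multiplicative group of a field is cyclic.)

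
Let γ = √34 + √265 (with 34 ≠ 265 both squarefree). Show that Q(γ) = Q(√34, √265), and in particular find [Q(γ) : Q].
[Q(γ) : Q] = 4 (equivalently, Q(γ) = Q(√34, √265))

Obviously Q(γ) ⊆ Q(√34, √265), and [Q(√34, √265):Q] = 4 (since 34, 265 are distinct squarefree integers > 1 with 9010 not a perfect square). To show equality we compute the minimal polynomial of γ. From γ = √34 + √265: γ^2 = 34 + 2√(9010) + 265 = 299 + 2√(9010), so γ^2 - 299 = 2√(9010); squaring, (γ^2 - 299)^2 = 4·9010, i.e. γ^4 - 598γ^2 + 89401 - 36040 = 0, i.e. γ^4 - 598γ^2 + 53361 = 0. So γ is a root of x^4 - 598x^2 + 53361. This polynomial is irreducible over Q: it has no rational root (each ±√34 ± √265 is irrational), and any factorization into two quadratics over Q would force √(9010) ∈ Q (pairing opposite roots) or √34, √265 ∈ Q (other pairings), all impossible. Hence [Q(γ):Q] = 4 = [Q(√34, √265):Q], so Q(γ) = Q(√34, √265).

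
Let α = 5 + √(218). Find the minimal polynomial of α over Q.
m_α(x) = x^2 - 10x - 193

From α - 5 = √(218), squaring gives (α - 5)^2 = 218, i.e. α^2 - 10α + 25 = 218, so α^2 - 10α - 193 = 0. The discriminant of x^2 - 10x - 193 is (-10)^2 - 4·(-193) = 100 + 772 = 872, and 4·(218) is not a perfect square in Q since 218 is squarefree and ≠ 1. Hence x^2 - 10x - 193 is irreducible over Q and is the minimal polynomial of α.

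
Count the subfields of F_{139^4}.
F_{139^4} has 3 subfields

The subfields of F_{p^n} are exactly the fields F_{p^d} for d | n (each is the fixed field of the unique index-d subgroup of Gal(F_{p^n}/F_p) ≅ Z/nZ). The divisors of n = 4 are {1, 2, 4}, giving 3 subfields: F_{139^1}, F_{139^2}, F_{139^4}.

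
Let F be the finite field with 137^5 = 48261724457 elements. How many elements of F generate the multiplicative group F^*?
There are φ(48261724456) = 20442240000 primitive elements

F_q^* is cyclic of order q - 1 = 48261724456. A cyclic group of order m has exactly φ(m) generators. Here m = 48261724456 = 2^3 · 11 · 17 · 101 · 319411, so the number of primitive elements is φ(48261724456) = 20442240000.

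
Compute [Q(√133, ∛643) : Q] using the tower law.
[Q(√133, ∛643) : Q] = 6

Let L = Q(√133, ∛643). Since Q(√133) ⊂ L and [Q(√133):Q] = 2, the tower law gives 2 | [L:Q]. Likewise Q(∛643) ⊂ L with [Q(∛643):Q] = 3 (because 643 is not a perfect cube), so 3 | [L:Q]. As gcd(2,3) = 1, [L:Q] is divisible by 6. Conversely L is generated over Q by √133 and ∛643, so [L:Q] ≤ 2·3 = 6. Therefore [Q(√133, ∛643) : Q] = 6.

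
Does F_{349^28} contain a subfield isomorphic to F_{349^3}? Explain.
No: F_{349^3} is not a subfield of F_{349^28}

F_{p^m} embeds in F_{p^n} iff m | n. Here 3 ∤ 28 (since 28 = 9·3 + 1 with remainder 1 ≠ 0), so F_{349^3} is not a subfield of F_{349^28}. Equivalently: if it were, the tower law would give 3 = [F_{349^3}:F_349] dividing [F_{349^28}:F_349] = 28, contradiction.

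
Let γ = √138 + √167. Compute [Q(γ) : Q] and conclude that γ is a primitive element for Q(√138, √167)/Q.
[Q(γ) : Q] = 4 (equivalently, Q(γ) = Q(√138, √167))

Obviously Q(γ) ⊆ Q(√138, √167), and [Q(√138, √167):Q] = 4 (since 138, 167 are distinct squarefree integers > 1 with 23046 not a perfect square). To show equality we compute the minimal polynomial of γ. From γ = √138 + √167: γ^2 = 138 + 2√(23046) + 167 = 305 + 2√(23046), so γ^2 - 305 = 2√(23046); squaring, (γ^2 - 305)^2 = 4·23046, i.e. γ^4 - 610γ^2 + 93025 - 92184 = 0, i.e. γ^4 - 610γ^2 + 841 = 0. So γ is a root of x^4 - 610x^2 + 841. This polynomial is irreducible over Q: it has no rational root (each ±√138 ± √167 is irrational), and any factorization into two quadratics over Q would force √(23046) ∈ Q (pairing opposite roots) or √138, √167 ∈ Q (other pairings), all impossible. Hence [Q(γ):Q] = 4 = [Q(√138, √167):Q], so Q(γ) = Q(√138, √167).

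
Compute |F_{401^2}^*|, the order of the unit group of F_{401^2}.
|F_{401^2}^*| = 160800

F_{401^2} has 401^2 = 160801 elements; its multiplicative group consists of all nonzero elements, so |F_{401^2}^*| = 160801 - 1 = 160800. (It is cyclic since any finite subgroup of the multiplicative group of a field is cyclic.)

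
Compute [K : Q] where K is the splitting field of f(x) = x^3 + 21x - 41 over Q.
[K : Q] = 6

By the rational root test, any rational root of the monic integer polynomial f(x) = x^3 + 21x - 41 must be an integer dividing the constant term -41, i.e. one of ±{1, 41}. Evaluating: f(1) = -19, f(-1) = -63, f(41) = 69741, f(-41) = -69823; none is 0, so f has no rational root and is therefore irreducible over Q (a cubic with no linear factor over a field is irreducible). For an irreducible cubic, the Galois group is A_3 or S_3 according as the discriminant disc(f) = -4a^3 - 27b^2 = -4·(21)^3 - 27·(-41)^2 = -82431 is or is not a square in Q. Here disc(f) = -82431 is not a perfect square in Q, so the Galois group of f over Q is not contained in A_3 and must be all of S_3. The splitting field has degree |S_3| = 6 over Q, so [K : Q] = 6.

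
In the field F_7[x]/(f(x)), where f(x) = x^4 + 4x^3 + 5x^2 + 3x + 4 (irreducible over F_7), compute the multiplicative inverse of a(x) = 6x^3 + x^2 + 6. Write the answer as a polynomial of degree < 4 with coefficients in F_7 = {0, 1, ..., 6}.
a(x)^(-1) ≡ 2x^3 + 2x^2 + 2 (mod f(x))

Since f is irreducible over F_7, F_7[x]/(f) is a field and a(x) ≠ 0 has an inverse. Apply the extended Euclidean algorithm to f(x) and a(x) in F_7[x]: f(x) = (6x + 2)·a(x) + (3x^2 + 2x + 6);  a(x) = (2x + 6)·(3x^2 + 2x + 6) + (4x + 5);  (3x^2 + 2x + 6) = (6x)·(4x + 5) + (6). The last nonzero remainder is the constant 6 = gcd(f, a) in F_7. Back-substituting through the division chain expresses 6 = s(x)·a(x) + t(x)·f(x) with s(x) ≡ 5x^3 + 5x^2 + 5 (mod f), so (5x^3 + 5x^2 + 5)·a(x) ≡ 6 (mod f). Multiplying by 6^(-1) ≡ 6 in F_7 gives a(x)^(-1) ≡ 6·(5x^3 + 5x^2 + 5) ≡ 2x^3 + 2x^2 + 2 (mod f). Check: (6x^3 + x^2 + 6)·(2x^3 + 2x^2 + 2) = 5x^6 + 2x^4 + 3x^3 + 5 ≡ 1 (mod x^4 + 4x^3 + 5x^2 + 3x + 4).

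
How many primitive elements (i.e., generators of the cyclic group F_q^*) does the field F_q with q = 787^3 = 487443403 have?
There are φ(487443402) = 155844000 primitive elements

F_q^* is cyclic of order q - 1 = 487443402. A cyclic group of order m has exactly φ(m) generators. Here m = 487443402 = 2 · 3^2 · 37^2 · 131 · 151, so the number of primitive elements is φ(487443402) = 155844000.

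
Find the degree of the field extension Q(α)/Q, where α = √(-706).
[Q(α):Q] = 2

[Q(α):Q] equals the degree of the minimal polynomial of α. Here α^2 = -706 and x^2 + 706 is irreducible (d = -706 is squarefree, ≠ 1, hence not a square), so deg(m_α) = 2. Thus [Q(α):Q] = 2.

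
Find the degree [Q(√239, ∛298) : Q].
[Q(√239, ∛298) : Q] = 6

Let L = Q(√239, ∛298). Since Q(√239) ⊂ L and [Q(√239):Q] = 2, the tower law gives 2 | [L:Q]. Likewise Q(∛298) ⊂ L with [Q(∛298):Q] = 3 (because 298 is not a perfect cube), so 3 | [L:Q]. As gcd(2,3) = 1, [L:Q] is divisible by 6. Conversely L is generated over Q by √239 and ∛298, so [L:Q] ≤ 2·3 = 6. Therefore [Q(√239, ∛298) : Q] = 6.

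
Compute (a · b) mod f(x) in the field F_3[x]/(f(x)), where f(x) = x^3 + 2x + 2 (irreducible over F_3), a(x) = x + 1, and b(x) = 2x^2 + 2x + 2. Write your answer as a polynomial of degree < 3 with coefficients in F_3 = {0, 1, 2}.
a · b ≡ x^2 + 1 (mod f(x))

Multiply in F_3[x]: a(x)·b(x) = (x + 1)·(2x^2 + 2x + 2) = 2x^3 + x^2 + x + 2. This has degree ≥ 3, so divide by f(x) over F_3: 2x^3 + x^2 + x + 2 = (2)·(x^3 + 2x + 2) + (x^2 + 1). Hence a·b ≡ x^2 + 1 (mod f). (F_3[x]/(f) is a field with 3^3 = 27 elements since f is irreducible of degree 3.)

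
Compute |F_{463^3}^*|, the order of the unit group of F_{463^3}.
|F_{463^3}^*| = 99252846

F_{463^3} has 463^3 = 99252847 elements; its multiplicative group consists of all nonzero elements, so |F_{463^3}^*| = 99252847 - 1 = 99252846. (It is cyclic since any finite subgroup of the multiplicative group of a field is cyclic.)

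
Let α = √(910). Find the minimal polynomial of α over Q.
m_α(x) = x^2 - 910

α satisfies α^2 - 910 = 0, so x^2 - 910 annihilates α. Since d = 910 is squarefree and ≠ 1, it is not a perfect square in Q, so x^2 - 910 has no rational root and is therefore irreducible over Q (a degree-2 polynomial over a field is irreducible iff it has no root). Hence m_α(x) = x^2 - 910.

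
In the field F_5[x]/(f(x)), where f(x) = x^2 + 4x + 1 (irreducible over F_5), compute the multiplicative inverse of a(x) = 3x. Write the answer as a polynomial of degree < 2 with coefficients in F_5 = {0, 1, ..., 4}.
a(x)^(-1) ≡ 3x + 2 (mod f(x))

Since f is irreducible over F_5, F_5[x]/(f) is a field and a(x) ≠ 0 has an inverse. Apply the extended Euclidean algorithm to f(x) and a(x) in F_5[x]: f(x) = (2x + 3)·a(x) + (1). The last nonzero remainder is the constant 1 = gcd(f, a) in F_5. Back-substituting through the division chain expresses 1 = s(x)·a(x) + t(x)·f(x) with s(x) ≡ 3x + 2 (mod f), so a(x)^(-1) ≡ s(x) = 3x + 2 (mod f). Check: (3x)·(3x + 2) = 4x^2 + x ≡ 1 (mod x^2 + 4x + 1).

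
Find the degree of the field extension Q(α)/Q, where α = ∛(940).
[Q(α):Q] = 3

The minimal polynomial of α is x^3 - 940, irreducible over Q since 940 is not a perfect cube (so x^3 - 940 has no rational root). Hence [Q(α):Q] = deg(m_α) = 3.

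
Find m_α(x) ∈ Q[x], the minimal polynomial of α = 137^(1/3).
m_α(x) = x^3 - 137

α satisfies α^3 = 137, so x^3 - 137 annihilates α. By the rational root test, a rational root p/q (in lowest terms) of x^3 - 137 would satisfy p^3 = 137 q^3, forcing q = 1 and p^3 = 137; but 137 is not a perfect cube, contradiction. A monic cubic over Q with no rational root is irreducible (any nontrivial factorization would include a linear factor). Hence x^3 - 137 is the minimal polynomial of α, and in particular [Q(α):Q] = 3.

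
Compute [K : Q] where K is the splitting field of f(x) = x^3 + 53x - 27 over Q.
[K : Q] = 6

By the rational root test, any rational root of the monic integer polynomial f(x) = x^3 + 53x - 27 must be an integer dividing the constant term -27, i.e. one of ±{1, 3, 9, 27}. Evaluating: f(1) = 27, f(-1) = -81, f(3) = 159, f(-3) = -213, f(9) = 1179, f(-9) = -1233, f(27) = 21087, f(-27) = -21141; none is 0, so f has no rational root and is therefore irreducible over Q (a cubic with no linear factor over a field is irreducible). For an irreducible cubic, the Galois group is A_3 or S_3 according as the discriminant disc(f) = -4a^3 - 27b^2 = -4·(53)^3 - 27·(-27)^2 = -615191 is or is not a square in Q. Here disc(f) = -615191 is not a perfect square in Q, so the Galois group of f over Q is not contained in A_3 and must be all of S_3. The splitting field has degree |S_3| = 6 over Q, so [K : Q] = 6.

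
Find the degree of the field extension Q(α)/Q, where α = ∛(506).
[Q(α):Q] = 3

The minimal polynomial of α is x^3 - 506, irreducible over Q since 506 is not a perfect cube (so x^3 - 506 has no rational root). Hence [Q(α):Q] = deg(m_α) = 3.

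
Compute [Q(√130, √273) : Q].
[Q(√130, √273) : Q] = 4

[Q(√130):Q] = 2 (min poly x^2 - 130, irreducible since 130 is squarefree > 1). For the top step, suppose √273 ∈ Q(√130), say √273 = c + d√130 with c, d ∈ Q. Squaring: 273 = c^2 + 130d^2 + 2cd√130. Since √130 ∉ Q this forces 2cd = 0. If d = 0 then √273 = c ∈ Q, contradicting 273 squarefree > 1. If c = 0 then 273 = 130d^2, so 130·273 = (130d)^2 is a perfect square in Q — but 130·273 = 35490 is not a perfect square (since 130 and 273 are distinct squarefree integers). Contradiction. Hence √273 ∉ Q(√130), so x^2 - 273 stays irreducible over Q(√130) and [Q(√130, √273) : Q(√130)] = 2. By the tower law, [Q(√130, √273) : Q] = 2 · 2 = 4.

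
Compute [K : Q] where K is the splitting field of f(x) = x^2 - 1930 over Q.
[K : Q] = 2

f(x) = x^2 - 1930 factors as (x - √1930)(x + √1930). The splitting field is K = Q(√1930). Since 1930 is squarefree and > 1, it is not a perfect square, so x^2 - 1930 is irreducible over Q and [Q(√1930) : Q] = 2. Hence [K : Q] = 2.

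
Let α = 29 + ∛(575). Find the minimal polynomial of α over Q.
m_α(x) = x^3 - 87x^2 + 2523x - 24964

Set β = α - 29 = ∛(575), so β^3 = 575. Then (α - 29)^3 - 575 = 0, i.e. α is a root of g(x) = (x - 29)^3 - 575 = x^3 - 87x^2 + 2523x - 24964. Since g(x) = h(x - 29) where h(x) = x^3 - 575, and h is irreducible over Q (because 575 is not a perfect cube, so h has no rational root, and a monic cubic with no rational root is irreducible), g is also irreducible (irreducibility is preserved under the substitution x → x - 29). Hence m_α(x) = x^3 - 87x^2 + 2523x - 24964.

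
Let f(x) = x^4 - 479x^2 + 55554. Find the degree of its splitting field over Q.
[K : Q] = 4

Solving the quadratic in x^2: x^2 = (479 ± √(479^2 - 4·55554))/2 = (479 ± √7225)/2 = (479 ± 85)/2, giving x^2 = 282 or x^2 = 197. So f(x) = (x^2 - 282)(x^2 - 197) and the roots of f are ±√282, ±√197. Hence the splitting field is K = Q(√282, √197). Since 282 and 197 are distinct squarefree integers > 1, their product 55554 is not a perfect square, so √197 ∉ Q(√282). By the tower law [K:Q] = [Q(√282,√197):Q(√282)] · [Q(√282):Q] = 2 · 2 = 4.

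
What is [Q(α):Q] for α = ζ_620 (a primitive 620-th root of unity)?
[Q(α):Q] = 240

The minimal polynomial of ζ_620 over Q is the 620-th cyclotomic polynomial Φ_620(x), which is irreducible over Q and has degree φ(620) = 240. Hence [Q(α):Q] = φ(620) = 240.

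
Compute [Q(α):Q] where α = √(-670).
[Q(α):Q] = 2

[Q(α):Q] equals the degree of the minimal polynomial of α. Here α^2 = -670 and x^2 + 670 is irreducible (d = -670 is squarefree, ≠ 1, hence not a square), so deg(m_α) = 2. Thus [Q(α):Q] = 2.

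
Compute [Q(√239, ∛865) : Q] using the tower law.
[Q(√239, ∛865) : Q] = 6

Let L = Q(√239, ∛865). Since Q(√239) ⊂ L and [Q(√239):Q] = 2, the tower law gives 2 | [L:Q]. Likewise Q(∛865) ⊂ L with [Q(∛865):Q] = 3 (because 865 is not a perfect cube), so 3 | [L:Q]. As gcd(2,3) = 1, [L:Q] is divisible by 6. Conversely L is generated over Q by √239 and ∛865, so [L:Q] ≤ 2·3 = 6. Therefore [Q(√239, ∛865) : Q] = 6.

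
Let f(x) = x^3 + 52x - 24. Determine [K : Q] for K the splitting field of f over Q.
[K : Q] = 6

By the rational root test, any rational root of the monic integer polynomial f(x) = x^3 + 52x - 24 must be an integer dividing the constant term -24, i.e. one of ±{1, 2, 3, 4, 6, 8, 12, 24}. Evaluating: f(1) = 29, f(-1) = -77, f(2) = 88, f(-2) = -136, f(3) = 159, f(-3) = -207, f(4) = 248, f(-4) = -296, f(6) = 504, f(-6) = -552, f(8) = 904, f(-8) = -952, f(12) = 2328, f(-12) = -2376, f(24) = 15048, f(-24) = -15096; none is 0, so f has no rational root and is therefore irreducible over Q (a cubic with no linear factor over a field is irreducible). For an irreducible cubic, the Galois group is A_3 or S_3 according as the discriminant disc(f) = -4a^3 - 27b^2 = -4·(52)^3 - 27·(-24)^2 = -577984 is or is not a square in Q. Here disc(f) = -577984 is not a perfect square in Q, so the Galois group of f over Q is not contained in A_3 and must be all of S_3. The splitting field has degree |S_3| = 6 over Q, so [K : Q] = 6.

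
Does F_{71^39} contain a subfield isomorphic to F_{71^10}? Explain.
No: F_{71^10} is not a subfield of F_{71^39}

F_{p^m} embeds in F_{p^n} iff m | n. Here 10 ∤ 39 (since 39 = 3·10 + 9 with remainder 9 ≠ 0), so F_{71^10} is not a subfield of F_{71^39}. Equivalently: if it were, the tower law would give 10 = [F_{71^10}:F_71] dividing [F_{71^39}:F_71] = 39, contradiction.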